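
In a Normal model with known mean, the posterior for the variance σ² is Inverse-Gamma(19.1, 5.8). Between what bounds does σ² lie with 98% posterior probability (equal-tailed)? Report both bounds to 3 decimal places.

Inverse-Gamma(19.1, 5.8) quantiles: F⁻¹(0.01) and F⁻¹(0.99).
Equivalently, 1/σ² ~ Gamma(19.1, rate = 5.8); invert its 0.99 and 0.01 quantiles.
Posterior mean ≈ 0.320, SD ≈ 0.077; a Normal approximation gives roughly [0.140, 0.501].
Exact: lower = 0.189; upper = 0.557.

[0.189, 0.557]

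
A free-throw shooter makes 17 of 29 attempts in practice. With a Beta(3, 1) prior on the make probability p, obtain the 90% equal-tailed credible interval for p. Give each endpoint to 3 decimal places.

Posterior: Beta(3+17, 1+12) = Beta(20, 13).
Equal-tailed 90% interval: the 0.05 and 0.95 quantiles of Beta(20, 13).
Posterior mean ≈ 0.606, SD ≈ 0.084; a Normal approximation gives roughly [0.468, 0.744].
Exact: F⁻¹(0.05) = 0.464; F⁻¹(0.95) = 0.740.

[0.464, 0.740]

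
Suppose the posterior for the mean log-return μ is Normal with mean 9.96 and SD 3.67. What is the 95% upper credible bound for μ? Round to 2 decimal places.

16.00

Need U with P(μ ≤ U) = 0.95: U = 9.96 + z_{0.05}·3.67.
z = 1.645; U = 9.96 + 1.645 × 3.67 = 16.00.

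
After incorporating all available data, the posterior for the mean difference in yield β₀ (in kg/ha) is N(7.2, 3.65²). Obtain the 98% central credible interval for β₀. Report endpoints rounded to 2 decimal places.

[-1.29, 15.69]

The posterior is symmetric, so the 98% equal-tailed interval is β₀ = 7.2 ± z·3.65 with z = 2.326.
Half-width: 2.326 × 3.65 = 8.49.
7.2 − 8.49 = -1.29; 7.2 + 8.49 = 15.69.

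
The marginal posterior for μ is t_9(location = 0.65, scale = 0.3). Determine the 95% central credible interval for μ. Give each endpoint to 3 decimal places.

[-0.029, 1.329]

The t_9 distribution is symmetric; the 95% interval is 0.65 ± t·0.3 with t_{0.975,9} = 2.262.
Half-width: 2.262 × 0.3 = 0.679.
0.65 − 0.679 = -0.029; 0.65 + 0.679 = 1.329.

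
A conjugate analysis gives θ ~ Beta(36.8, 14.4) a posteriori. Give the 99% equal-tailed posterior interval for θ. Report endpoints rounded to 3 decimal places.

Posterior: Beta(36.8, 14.4).
Equal-tailed 99% interval: the 0.005 and 0.995 quantiles of Beta(36.8, 14.4).
Posterior mean ≈ 0.719, SD ≈ 0.062; a Normal approximation gives roughly [0.558, 0.879].
Exact: F⁻¹(0.005) = 0.546; F⁻¹(0.995) = 0.860.

[0.546, 0.860]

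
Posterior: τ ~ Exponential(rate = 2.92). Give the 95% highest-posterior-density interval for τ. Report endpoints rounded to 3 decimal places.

[0.000, 1.026]

The exponential density is strictly decreasing on [0, ∞), so the HPD interval is anchored at 0: [0, q] with P(τ ≤ q) = 0.95.
q = −ln(1 − 0.95) / 2.92 = 2.9957 / 2.92 = 1.026.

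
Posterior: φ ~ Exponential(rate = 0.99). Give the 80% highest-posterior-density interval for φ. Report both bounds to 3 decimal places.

The exponential density is strictly decreasing on [0, ∞), so the HPD interval is anchored at 0: [0, q] with P(φ ≤ q) = 0.80.
q = −ln(1 − 0.80) / 0.99 = 1.6094 / 0.99 = 1.626.

[0.000, 1.626]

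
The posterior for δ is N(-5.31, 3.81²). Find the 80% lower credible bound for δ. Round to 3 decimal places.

-8.517

Need L with P(δ ≥ L) = 0.80: L = -5.31 − z_{0.2}·3.81.
z = 0.842; L = -5.31 − 0.842 × 3.81 = -8.517.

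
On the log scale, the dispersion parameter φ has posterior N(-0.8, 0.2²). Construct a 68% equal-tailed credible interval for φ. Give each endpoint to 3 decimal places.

[0.368, 0.548]

On the log scale the 68% interval is -0.8 ± 0.994 × 0.2 = [-0.9989, -0.6011].
Exponentiate: [e^-0.9989, e^-0.6011] = [0.368, 0.548].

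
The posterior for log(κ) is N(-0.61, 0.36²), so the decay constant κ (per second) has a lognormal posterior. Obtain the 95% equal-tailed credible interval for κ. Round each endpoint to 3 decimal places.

[0.268, 1.100]

On the log scale the 95% interval is -0.61 ± 1.960 × 0.36 = [-1.3156, 0.0956].
Exponentiate: [e^-1.3156, e^0.0956] = [0.268, 1.100].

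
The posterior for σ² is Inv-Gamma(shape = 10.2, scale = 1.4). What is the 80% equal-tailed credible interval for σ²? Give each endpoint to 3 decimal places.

Inverse-Gamma(10.2, 1.4) quantiles: F⁻¹(0.1) and F⁻¹(0.9).
Equivalently, 1/σ² ~ Gamma(10.2, rate = 1.4); invert its 0.9 and 0.1 quantiles.
Posterior mean ≈ 0.152, SD ≈ 0.053; a Normal approximation gives roughly [0.084, 0.220].
Exact: lower = 0.097; upper = 0.219.

[0.097, 0.219]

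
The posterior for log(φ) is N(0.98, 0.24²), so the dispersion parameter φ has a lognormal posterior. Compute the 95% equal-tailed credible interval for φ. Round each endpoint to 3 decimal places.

[1.665, 4.265]

On the log scale the 95% interval is 0.98 ± 1.960 × 0.24 = [0.5096, 1.4504].
Exponentiate: [e^0.5096, e^1.4504] = [1.665, 4.265].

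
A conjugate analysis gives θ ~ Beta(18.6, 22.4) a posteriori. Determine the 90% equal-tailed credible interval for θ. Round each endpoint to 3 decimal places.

[0.328, 0.581]

Posterior: Beta(18.6, 22.4).
Equal-tailed 90% interval: the 0.05 and 0.95 quantiles of Beta(18.6, 22.4).
Posterior mean ≈ 0.454, SD ≈ 0.077; a Normal approximation gives roughly [0.327, 0.580].
Exact: F⁻¹(0.05) = 0.328; F⁻¹(0.95) = 0.581.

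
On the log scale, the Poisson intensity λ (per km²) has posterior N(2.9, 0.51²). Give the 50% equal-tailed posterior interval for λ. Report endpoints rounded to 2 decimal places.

[12.88, 25.64]

On the log scale the 50% interval is 2.9 ± 0.674 × 0.51 = [2.5560, 3.2440].
Exponentiate: [e^2.5560, e^3.2440] = [12.88, 25.64].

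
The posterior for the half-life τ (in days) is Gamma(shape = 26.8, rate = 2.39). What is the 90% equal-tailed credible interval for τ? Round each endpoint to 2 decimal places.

[7.90, 15.00]

Posterior: Gamma(shape 26.8, rate 2.39).
Equal-tailed 90% interval: Gamma(26.8, 2.39) quantiles at 0.05 and 0.95.
Posterior mean ≈ 11.21, SD ≈ 2.17; a Normal approximation gives roughly [7.65, 14.78].
Exact: lower = 7.90; upper = 15.00.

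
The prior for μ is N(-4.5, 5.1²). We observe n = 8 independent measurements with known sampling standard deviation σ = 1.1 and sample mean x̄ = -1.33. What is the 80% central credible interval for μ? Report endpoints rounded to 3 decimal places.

Posterior precision = 1/5.1² + 8/1.1² = 0.0384 + 6.6116 = 6.6500, so posterior SD = 0.3878.
Posterior mean = (-4.5/5.1² + 8·-1.33/1.1²) / 6.6500 = -1.3483.
Interval: -1.3483 ± 1.282 × 0.3878 → [-1.845, -0.851].

[-1.845, -0.851]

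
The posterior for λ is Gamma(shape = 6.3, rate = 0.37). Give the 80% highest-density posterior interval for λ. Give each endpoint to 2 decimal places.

The posterior is unimodal and skewed, so the HPD interval has equal density at both endpoints and is the shortest 80% interval.
Solving f(7.67) = f(24.02) with F(24.02) − F(7.67) = 0.80 gives [7.67, 24.02].
For comparison, the equal-tailed interval is [9.12, 26.09]; the HPD is narrower and shifted toward the mode.

[7.67, 24.02]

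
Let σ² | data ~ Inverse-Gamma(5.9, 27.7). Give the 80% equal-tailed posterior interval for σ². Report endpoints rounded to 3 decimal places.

Inverse-Gamma(5.9, 27.7) quantiles: F⁻¹(0.1) and F⁻¹(0.9).
Equivalently, 1/σ² ~ Gamma(5.9, rate = 27.7); invert its 0.9 and 0.1 quantiles.
Posterior mean ≈ 5.653, SD ≈ 2.863; a Normal approximation gives roughly [1.985, 9.322].
Exact: lower = 3.028; upper = 8.997.

[3.028, 8.997]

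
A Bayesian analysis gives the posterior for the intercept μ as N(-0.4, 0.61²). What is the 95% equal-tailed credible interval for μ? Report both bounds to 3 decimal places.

The posterior is symmetric, so the 95% equal-tailed interval is μ = -0.4 ± z·0.61 with z = 1.960.
Half-width: 1.960 × 0.61 = 1.196.
-0.4 − 1.196 = -1.596; -0.4 + 1.196 = 0.796.

[-1.596, 0.796]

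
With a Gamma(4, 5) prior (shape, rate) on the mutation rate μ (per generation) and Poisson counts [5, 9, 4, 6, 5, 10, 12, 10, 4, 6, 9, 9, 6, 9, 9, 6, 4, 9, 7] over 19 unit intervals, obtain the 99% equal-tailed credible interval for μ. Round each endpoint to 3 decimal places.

Posterior: Gamma(4+139, 5+19) = Gamma(143, 24) (shape, rate).
Equal-tailed 99% interval: Gamma(143, 24) quantiles at 0.005 and 0.995.
Posterior mean ≈ 5.958, SD ≈ 0.498; a Normal approximation gives roughly [4.675, 7.242].
Exact: lower = 4.753; upper = 7.320.

[4.753, 7.320]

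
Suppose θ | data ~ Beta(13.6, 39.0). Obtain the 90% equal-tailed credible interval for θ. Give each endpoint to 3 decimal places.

[0.166, 0.362]

Posterior: Beta(13.6, 39.0).
Equal-tailed 90% interval: the 0.05 and 0.95 quantiles of Beta(13.6, 39.0).
Posterior mean ≈ 0.259, SD ≈ 0.060; a Normal approximation gives roughly [0.160, 0.357].
Exact: F⁻¹(0.05) = 0.166; F⁻¹(0.95) = 0.362.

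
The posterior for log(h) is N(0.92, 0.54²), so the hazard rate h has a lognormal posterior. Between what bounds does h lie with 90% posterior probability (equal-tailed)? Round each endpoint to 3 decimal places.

On the log scale the 90% interval is 0.92 ± 1.645 × 0.54 = [0.0318, 1.8082].
Exponentiate: [e^0.0318, e^1.8082] = [1.032, 6.100].

[1.032, 6.100]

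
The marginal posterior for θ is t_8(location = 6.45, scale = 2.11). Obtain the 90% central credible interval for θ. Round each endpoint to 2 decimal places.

[2.53, 10.37]

The t_8 distribution is symmetric; the 90% interval is 6.45 ± t·2.11 with t_{0.95,8} = 1.860.
Half-width: 1.860 × 2.11 = 3.92.
6.45 − 3.92 = 2.53; 6.45 + 3.92 = 10.37.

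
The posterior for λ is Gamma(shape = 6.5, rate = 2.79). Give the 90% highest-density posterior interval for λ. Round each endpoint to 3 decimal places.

The posterior is unimodal and skewed, so the HPD interval has equal density at both endpoints and is the shortest 90% interval.
Solving f(0.879) = f(3.726) with F(3.726) − F(0.879) = 0.90 gives [0.879, 3.726].
For comparison, the equal-tailed interval is [1.056, 4.008]; the HPD is narrower and shifted toward the mode.

[0.879, 3.726]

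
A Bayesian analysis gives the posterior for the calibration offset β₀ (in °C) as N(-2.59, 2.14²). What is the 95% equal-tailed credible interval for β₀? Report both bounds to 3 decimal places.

[-6.784, 1.604]

The posterior is symmetric, so the 95% equal-tailed interval is β₀ = -2.59 ± z·2.14 with z = 1.960.
Half-width: 1.960 × 2.14 = 4.194.
-2.59 − 4.194 = -6.784; -2.59 + 4.194 = 1.604.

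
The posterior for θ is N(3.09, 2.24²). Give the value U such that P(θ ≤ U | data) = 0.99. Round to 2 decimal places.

8.30

Need U with P(θ ≤ U) = 0.99: U = 3.09 + z_{0.01}·2.24.
z = 2.326; U = 3.09 + 2.326 × 2.24 = 8.30.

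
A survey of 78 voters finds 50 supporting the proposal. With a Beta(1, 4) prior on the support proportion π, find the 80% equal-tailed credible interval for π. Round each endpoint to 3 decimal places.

Posterior: Beta(1+50, 4+28) = Beta(51, 32).
Equal-tailed 80% interval: the 0.1 and 0.9 quantiles of Beta(51, 32).
Posterior mean ≈ 0.614, SD ≈ 0.053; a Normal approximation gives roughly [0.546, 0.683].
Exact: F⁻¹(0.1) = 0.546; F⁻¹(0.9) = 0.682.

[0.546, 0.682]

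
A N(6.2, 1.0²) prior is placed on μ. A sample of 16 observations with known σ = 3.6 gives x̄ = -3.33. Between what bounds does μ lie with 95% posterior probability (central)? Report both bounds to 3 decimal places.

[-0.376, 2.246]

Posterior precision = 1/1.0² + 16/3.6² = 1.0000 + 1.2346 = 2.2346, so posterior SD = 0.6690.
Posterior mean = (6.2/1.0² + 16·-3.33/3.6²) / 2.2346 = 0.9348.
Interval: 0.9348 ± 1.960 × 0.6690 → [-0.376, 2.246].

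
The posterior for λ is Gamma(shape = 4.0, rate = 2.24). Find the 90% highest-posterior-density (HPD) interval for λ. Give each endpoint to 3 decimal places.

[0.418, 3.101]

The posterior is unimodal and skewed, so the HPD interval has equal density at both endpoints and is the shortest 90% interval.
Solving f(0.418) = f(3.101) with F(3.101) − F(0.418) = 0.90 gives [0.418, 3.101].
For comparison, the equal-tailed interval is [0.610, 3.461]; the HPD is narrower and shifted toward the mode.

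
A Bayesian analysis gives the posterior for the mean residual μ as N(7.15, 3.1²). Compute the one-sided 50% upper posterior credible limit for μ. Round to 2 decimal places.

7.15

Need U with P(μ ≤ U) = 0.50: U = 7.15 + z_{0.5}·3.1.
z = 0.000; U = 7.15 + 0.000 × 3.1 = 7.15.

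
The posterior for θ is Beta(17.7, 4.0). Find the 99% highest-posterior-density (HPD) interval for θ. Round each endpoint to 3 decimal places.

The posterior is unimodal and skewed, so the HPD interval has equal density at both endpoints and is the shortest 99% interval.
Solving f(0.585) = f(0.976) with F(0.976) − F(0.585) = 0.99 gives [0.585, 0.976].
For comparison, the equal-tailed interval is [0.563, 0.966]; the HPD is narrower and shifted toward the mode.

[0.585, 0.976]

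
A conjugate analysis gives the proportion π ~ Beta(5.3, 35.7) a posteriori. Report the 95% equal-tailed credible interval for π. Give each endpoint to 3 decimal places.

[0.046, 0.246]

Posterior: Beta(5.3, 35.7).
Equal-tailed 95% interval: the 0.025 and 0.975 quantiles of Beta(5.3, 35.7).
Posterior mean ≈ 0.129, SD ≈ 0.052; a Normal approximation gives roughly [0.028, 0.231].
Exact: F⁻¹(0.025) = 0.046; F⁻¹(0.975) = 0.246.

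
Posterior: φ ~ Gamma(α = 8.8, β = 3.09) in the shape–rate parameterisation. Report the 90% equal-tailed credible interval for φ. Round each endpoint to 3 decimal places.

Posterior: Gamma(shape 8.8, rate 3.09).
Equal-tailed 90% interval: Gamma(8.8, 3.09) quantiles at 0.05 and 0.95.
Posterior mean ≈ 2.848, SD ≈ 0.960; a Normal approximation gives roughly [1.269, 4.427].
Exact: lower = 1.473; upper = 4.589.

[1.473, 4.589]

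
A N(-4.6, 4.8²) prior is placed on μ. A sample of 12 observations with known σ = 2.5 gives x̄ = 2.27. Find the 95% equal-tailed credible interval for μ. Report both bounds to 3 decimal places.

Posterior precision = 1/4.8² + 12/2.5² = 0.0434 + 1.9200 = 1.9634, so posterior SD = 0.7137.
Posterior mean = (-4.6/4.8² + 12·2.27/2.5²) / 1.9634 = 2.1181.
Interval: 2.1181 ± 1.960 × 0.7137 → [0.719, 3.517].

[0.719, 3.517]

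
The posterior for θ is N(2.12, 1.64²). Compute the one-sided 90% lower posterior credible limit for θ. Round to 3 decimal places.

Need L with P(θ ≥ L) = 0.90: L = 2.12 − z_{0.1}·1.64.
z = 1.282; L = 2.12 − 1.282 × 1.64 = 0.018.

0.018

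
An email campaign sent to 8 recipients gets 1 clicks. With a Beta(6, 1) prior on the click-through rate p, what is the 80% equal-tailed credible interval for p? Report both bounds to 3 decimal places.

Posterior: Beta(6+1, 1+7) = Beta(7, 8).
Equal-tailed 80% interval: the 0.1 and 0.9 quantiles of Beta(7, 8).
Posterior mean ≈ 0.467, SD ≈ 0.125; a Normal approximation gives roughly [0.307, 0.627].
Exact: F⁻¹(0.1) = 0.305; F⁻¹(0.9) = 0.631.

[0.305, 0.631]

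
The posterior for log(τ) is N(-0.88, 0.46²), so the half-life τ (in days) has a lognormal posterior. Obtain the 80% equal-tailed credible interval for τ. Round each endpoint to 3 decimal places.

On the log scale the 80% interval is -0.88 ± 1.282 × 0.46 = [-1.4695, -0.2905].
Exponentiate: [e^-1.4695, e^-0.2905] = [0.230, 0.748].

[0.230, 0.748]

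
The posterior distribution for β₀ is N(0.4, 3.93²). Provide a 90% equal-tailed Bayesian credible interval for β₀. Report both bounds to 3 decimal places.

The posterior is symmetric, so the 90% equal-tailed interval is β₀ = 0.4 ± z·3.93 with z = 1.645.
Half-width: 1.645 × 3.93 = 6.464.
0.4 − 6.464 = -6.064; 0.4 + 6.464 = 6.864.

[-6.064, 6.864]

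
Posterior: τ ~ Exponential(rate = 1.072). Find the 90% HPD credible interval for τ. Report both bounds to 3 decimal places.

The exponential density is strictly decreasing on [0, ∞), so the HPD interval is anchored at 0: [0, q] with P(τ ≤ q) = 0.90.
q = −ln(1 − 0.90) / 1.072 = 2.3026 / 1.072 = 2.148.

[0.000, 2.148]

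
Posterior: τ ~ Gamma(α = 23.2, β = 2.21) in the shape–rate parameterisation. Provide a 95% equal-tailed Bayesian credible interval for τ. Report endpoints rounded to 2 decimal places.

[6.67, 15.18]

Posterior: Gamma(shape 23.2, rate 2.21).
Equal-tailed 95% interval: Gamma(23.2, 2.21) quantiles at 0.025 and 0.975.
Posterior mean ≈ 10.50, SD ≈ 2.18; a Normal approximation gives roughly [6.23, 14.77].
Exact: lower = 6.67; upper = 15.18.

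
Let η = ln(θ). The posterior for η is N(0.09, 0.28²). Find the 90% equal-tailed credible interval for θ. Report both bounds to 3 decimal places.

[0.690, 1.734]

On the log scale the 90% interval is 0.09 ± 1.645 × 0.28 = [-0.3706, 0.5506].
Exponentiate: [e^-0.3706, e^0.5506] = [0.690, 1.734].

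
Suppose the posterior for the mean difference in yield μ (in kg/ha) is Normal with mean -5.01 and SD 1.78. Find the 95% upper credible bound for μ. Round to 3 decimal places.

Need U with P(μ ≤ U) = 0.95: U = -5.01 + z_{0.05}·1.78.
z = 1.645; U = -5.01 + 1.645 × 1.78 = -2.082.

-2.082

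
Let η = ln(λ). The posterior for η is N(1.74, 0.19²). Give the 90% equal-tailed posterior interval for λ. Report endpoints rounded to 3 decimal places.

On the log scale the 90% interval is 1.74 ± 1.645 × 0.19 = [1.4275, 2.0525].
Exponentiate: [e^1.4275, e^2.0525] = [4.168, 7.788].

[4.168, 7.788]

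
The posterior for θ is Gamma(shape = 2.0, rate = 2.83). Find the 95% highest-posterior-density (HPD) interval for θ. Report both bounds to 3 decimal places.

[0.015, 1.684]

The posterior is unimodal and skewed, so the HPD interval has equal density at both endpoints and is the shortest 95% interval.
Solving f(0.015) = f(1.684) with F(1.684) − F(0.015) = 0.95 gives [0.015, 1.684].
For comparison, the equal-tailed interval is [0.086, 1.969]; the HPD is narrower and shifted toward the mode.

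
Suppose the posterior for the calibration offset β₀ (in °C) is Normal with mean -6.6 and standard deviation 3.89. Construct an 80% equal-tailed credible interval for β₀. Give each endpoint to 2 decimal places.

[-11.59, -1.61]

The posterior is symmetric, so the 80% equal-tailed interval is β₀ = -6.6 ± z·3.89 with z = 1.282.
Half-width: 1.282 × 3.89 = 4.99.
-6.6 − 4.99 = -11.59; -6.6 + 4.99 = -1.61.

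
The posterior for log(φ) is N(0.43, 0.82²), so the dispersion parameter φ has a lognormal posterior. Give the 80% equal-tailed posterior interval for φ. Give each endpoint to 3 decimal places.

[0.537, 4.397]

On the log scale the 80% interval is 0.43 ± 1.282 × 0.82 = [-0.6209, 1.4809].
Exponentiate: [e^-0.6209, e^1.4809] = [0.537, 4.397].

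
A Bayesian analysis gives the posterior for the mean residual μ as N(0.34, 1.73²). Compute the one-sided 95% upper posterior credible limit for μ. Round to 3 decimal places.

3.186

Need U with P(μ ≤ U) = 0.95: U = 0.34 + z_{0.05}·1.73.
z = 1.645; U = 0.34 + 1.645 × 1.73 = 3.186.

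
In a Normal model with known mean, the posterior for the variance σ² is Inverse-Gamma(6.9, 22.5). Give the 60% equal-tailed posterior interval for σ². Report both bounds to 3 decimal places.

[2.511, 4.839]

Inverse-Gamma(6.9, 22.5) quantiles: F⁻¹(0.2) and F⁻¹(0.8).
Equivalently, 1/σ² ~ Gamma(6.9, rate = 22.5); invert its 0.8 and 0.2 quantiles.
Posterior mean ≈ 3.814, SD ≈ 1.723; a Normal approximation gives roughly [2.364, 5.263].
Exact: lower = 2.511; upper = 4.839.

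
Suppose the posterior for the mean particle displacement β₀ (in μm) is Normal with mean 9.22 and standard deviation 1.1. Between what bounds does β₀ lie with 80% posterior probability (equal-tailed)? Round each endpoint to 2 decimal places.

[7.81, 10.63]

The posterior is symmetric, so the 80% equal-tailed interval is β₀ = 9.22 ± z·1.1 with z = 1.282.
Half-width: 1.282 × 1.1 = 1.41.
9.22 − 1.41 = 7.81; 9.22 + 1.41 = 10.63.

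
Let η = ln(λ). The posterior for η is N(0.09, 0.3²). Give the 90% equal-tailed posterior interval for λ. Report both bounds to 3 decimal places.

[0.668, 1.792]

On the log scale the 90% interval is 0.09 ± 1.645 × 0.3 = [-0.4035, 0.5835].
Exponentiate: [e^-0.4035, e^0.5835] = [0.668, 1.792].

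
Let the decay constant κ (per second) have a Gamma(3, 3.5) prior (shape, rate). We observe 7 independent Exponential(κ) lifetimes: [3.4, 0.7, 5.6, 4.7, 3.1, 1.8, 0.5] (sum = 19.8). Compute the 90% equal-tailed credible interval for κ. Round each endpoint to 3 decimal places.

Posterior: Gamma(3+7, 3.5+19.8) = Gamma(10, 23.3) (shape, rate).
Equal-tailed 90% interval: Gamma(10, 23.3) quantiles at 0.05 and 0.95.
Posterior mean ≈ 0.429, SD ≈ 0.136; a Normal approximation gives roughly [0.206, 0.652].
Exact: lower = 0.233; upper = 0.674.

[0.233, 0.674]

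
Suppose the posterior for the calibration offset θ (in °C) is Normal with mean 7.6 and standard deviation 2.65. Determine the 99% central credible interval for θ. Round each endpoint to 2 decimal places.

The posterior is symmetric, so the 99% equal-tailed interval is θ = 7.6 ± z·2.65 with z = 2.576.
Half-width: 2.576 × 2.65 = 6.83.
7.6 − 6.83 = 0.77; 7.6 + 6.83 = 14.43.

[0.77, 14.43]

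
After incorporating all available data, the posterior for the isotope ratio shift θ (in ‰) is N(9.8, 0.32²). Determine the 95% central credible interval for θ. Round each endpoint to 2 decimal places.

[9.17, 10.43]

The posterior is symmetric, so the 95% equal-tailed interval is θ = 9.8 ± z·0.32 with z = 1.960.
Half-width: 1.960 × 0.32 = 0.63.
9.8 − 0.63 = 9.17; 9.8 + 0.63 = 10.43.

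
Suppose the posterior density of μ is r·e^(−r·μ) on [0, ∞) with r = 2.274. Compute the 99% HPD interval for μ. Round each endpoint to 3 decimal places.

The exponential density is strictly decreasing on [0, ∞), so the HPD interval is anchored at 0: [0, q] with P(μ ≤ q) = 0.99.
q = −ln(1 − 0.99) / 2.274 = 4.6052 / 2.274 = 2.025.

[0.000, 2.025]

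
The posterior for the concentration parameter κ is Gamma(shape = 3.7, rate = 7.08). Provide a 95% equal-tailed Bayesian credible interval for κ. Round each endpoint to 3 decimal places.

Posterior: Gamma(shape 3.7, rate 7.08).
Equal-tailed 95% interval: Gamma(3.7, 7.08) quantiles at 0.025 and 0.975.
Posterior mean ≈ 0.523, SD ≈ 0.272; a Normal approximation gives roughly [-0.010, 1.055].
Exact: lower = 0.133; upper = 1.174.

[0.133, 1.174]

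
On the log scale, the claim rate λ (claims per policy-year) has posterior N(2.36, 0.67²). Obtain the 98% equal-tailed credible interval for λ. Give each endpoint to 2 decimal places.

[2.23, 50.33]

On the log scale the 98% interval is 2.36 ± 2.326 × 0.67 = [0.8013, 3.9187].
Exponentiate: [e^0.8013, e^3.9187] = [2.23, 50.33].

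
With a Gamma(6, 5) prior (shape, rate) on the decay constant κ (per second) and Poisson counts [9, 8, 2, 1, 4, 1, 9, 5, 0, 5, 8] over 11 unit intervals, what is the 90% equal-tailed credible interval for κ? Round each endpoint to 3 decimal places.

[2.879, 4.442]

Posterior: Gamma(6+52, 5+11) = Gamma(58, 16) (shape, rate).
Equal-tailed 90% interval: Gamma(58, 16) quantiles at 0.05 and 0.95.
Posterior mean ≈ 3.625, SD ≈ 0.476; a Normal approximation gives roughly [2.842, 4.408].
Exact: lower = 2.879; upper = 4.442.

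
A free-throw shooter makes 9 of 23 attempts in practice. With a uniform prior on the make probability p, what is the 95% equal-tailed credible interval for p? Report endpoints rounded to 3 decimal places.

[0.221, 0.594]

Posterior: Beta(1+9, 1+14) = Beta(10, 15).
Equal-tailed 95% interval: the 0.025 and 0.975 quantiles of Beta(10, 15).
Posterior mean ≈ 0.400, SD ≈ 0.096; a Normal approximation gives roughly [0.212, 0.588].
Exact: F⁻¹(0.025) = 0.221; F⁻¹(0.975) = 0.594.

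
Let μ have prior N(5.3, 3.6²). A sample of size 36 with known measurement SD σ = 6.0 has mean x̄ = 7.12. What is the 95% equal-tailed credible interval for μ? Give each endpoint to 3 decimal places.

Posterior precision = 1/3.6² + 36/6.0² = 0.0772 + 1.0000 = 1.0772, so posterior SD = 0.9635.
Posterior mean = (5.3/3.6² + 36·7.12/6.0²) / 1.0772 = 6.9896.
Interval: 6.9896 ± 1.960 × 0.9635 → [5.101, 8.878].

[5.101, 8.878]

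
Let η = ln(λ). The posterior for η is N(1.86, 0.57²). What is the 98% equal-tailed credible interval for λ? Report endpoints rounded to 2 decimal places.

[1.71, 24.19]

On the log scale the 98% interval is 1.86 ± 2.326 × 0.57 = [0.5340, 3.1860].
Exponentiate: [e^0.5340, e^3.1860] = [1.71, 24.19].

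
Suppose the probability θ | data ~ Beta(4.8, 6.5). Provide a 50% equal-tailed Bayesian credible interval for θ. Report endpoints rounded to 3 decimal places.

[0.322, 0.523]

Posterior: Beta(4.8, 6.5).
Equal-tailed 50% interval: the 0.25 and 0.75 quantiles of Beta(4.8, 6.5).
Posterior mean ≈ 0.425, SD ≈ 0.141; a Normal approximation gives roughly [0.330, 0.520].
Exact: F⁻¹(0.25) = 0.322; F⁻¹(0.75) = 0.523.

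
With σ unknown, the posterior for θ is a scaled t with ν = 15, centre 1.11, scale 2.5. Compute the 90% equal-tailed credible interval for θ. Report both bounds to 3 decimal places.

[-3.273, 5.493]

The t_15 distribution is symmetric; the 90% interval is 1.11 ± t·2.5 with t_{0.95,15} = 1.753.
Half-width: 1.753 × 2.5 = 4.383.
1.11 − 4.383 = -3.273; 1.11 + 4.383 = 5.493.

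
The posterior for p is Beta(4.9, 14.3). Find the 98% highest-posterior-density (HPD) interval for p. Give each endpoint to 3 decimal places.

The posterior is unimodal and skewed, so the HPD interval has equal density at both endpoints and is the shortest 98% interval.
Solving f(0.061) = f(0.490) with F(0.490) − F(0.061) = 0.98 gives [0.061, 0.490].
For comparison, the equal-tailed interval is [0.073, 0.510]; the HPD is narrower and shifted toward the mode.

[0.061, 0.490]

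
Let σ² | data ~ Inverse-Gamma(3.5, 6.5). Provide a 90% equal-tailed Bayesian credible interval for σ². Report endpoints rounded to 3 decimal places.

Inverse-Gamma(3.5, 6.5) quantiles: F⁻¹(0.05) and F⁻¹(0.95).
Equivalently, 1/σ² ~ Gamma(3.5, rate = 6.5); invert its 0.95 and 0.05 quantiles.
Posterior mean ≈ 2.600, SD ≈ 2.123; a Normal approximation gives roughly [-0.892, 6.092].
Exact: lower = 0.924; upper = 5.998.

[0.924, 5.998]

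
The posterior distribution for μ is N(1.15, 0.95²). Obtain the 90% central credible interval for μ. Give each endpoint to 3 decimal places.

[-0.413, 2.713]

The posterior is symmetric, so the 90% equal-tailed interval is μ = 1.15 ± z·0.95 with z = 1.645.
Half-width: 1.645 × 0.95 = 1.563.
1.15 − 1.563 = -0.413; 1.15 + 1.563 = 2.713.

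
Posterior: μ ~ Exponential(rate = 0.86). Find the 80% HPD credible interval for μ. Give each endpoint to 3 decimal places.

[0.000, 1.871]

The exponential density is strictly decreasing on [0, ∞), so the HPD interval is anchored at 0: [0, q] with P(μ ≤ q) = 0.80.
q = −ln(1 − 0.80) / 0.86 = 1.6094 / 0.86 = 1.871.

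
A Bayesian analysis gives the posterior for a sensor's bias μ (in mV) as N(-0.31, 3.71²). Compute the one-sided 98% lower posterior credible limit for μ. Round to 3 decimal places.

-7.929

Need L with P(μ ≥ L) = 0.98: L = -0.31 − z_{0.02}·3.71.
z = 2.054; L = -0.31 − 2.054 × 3.71 = -7.929.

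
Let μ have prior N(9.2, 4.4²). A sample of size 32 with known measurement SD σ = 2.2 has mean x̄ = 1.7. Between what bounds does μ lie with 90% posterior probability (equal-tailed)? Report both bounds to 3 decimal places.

[1.121, 2.395]

Posterior precision = 1/4.4² + 32/2.2² = 0.0517 + 6.6116 = 6.6632, so posterior SD = 0.3874.
Posterior mean = (9.2/4.4² + 32·1.7/2.2²) / 6.6632 = 1.7581.
Interval: 1.7581 ± 1.645 × 0.3874 → [1.121, 2.395].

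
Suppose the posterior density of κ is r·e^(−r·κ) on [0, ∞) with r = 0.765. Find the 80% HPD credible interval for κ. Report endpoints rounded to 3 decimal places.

The exponential density is strictly decreasing on [0, ∞), so the HPD interval is anchored at 0: [0, q] with P(κ ≤ q) = 0.80.
q = −ln(1 − 0.80) / 0.765 = 1.6094 / 0.765 = 2.104.

[0.000, 2.104]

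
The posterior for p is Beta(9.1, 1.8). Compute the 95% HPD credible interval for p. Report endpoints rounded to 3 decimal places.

The posterior is unimodal and skewed, so the HPD interval has equal density at both endpoints and is the shortest 95% interval.
Solving f(0.626) = f(0.997) with F(0.997) − F(0.626) = 0.95 gives [0.626, 0.997].
For comparison, the equal-tailed interval is [0.576, 0.981]; the HPD is narrower and shifted toward the mode.

[0.626, 0.997]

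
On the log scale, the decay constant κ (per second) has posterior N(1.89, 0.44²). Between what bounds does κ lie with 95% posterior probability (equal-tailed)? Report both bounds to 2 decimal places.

[2.79, 15.68]

On the log scale the 95% interval is 1.89 ± 1.960 × 0.44 = [1.0276, 2.7524].
Exponentiate: [e^1.0276, e^2.7524] = [2.79, 15.68].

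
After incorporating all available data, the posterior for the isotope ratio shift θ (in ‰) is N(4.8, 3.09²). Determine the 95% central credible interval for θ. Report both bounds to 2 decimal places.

The posterior is symmetric, so the 95% equal-tailed interval is θ = 4.8 ± z·3.09 with z = 1.960.
Half-width: 1.960 × 3.09 = 6.06.
4.8 − 6.06 = -1.26; 4.8 + 6.06 = 10.86.

[-1.26, 10.86]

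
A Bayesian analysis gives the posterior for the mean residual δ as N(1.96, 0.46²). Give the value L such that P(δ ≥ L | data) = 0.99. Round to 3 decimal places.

0.890

Need L with P(δ ≥ L) = 0.99: L = 1.96 − z_{0.01}·0.46.
z = 2.326; L = 1.96 − 2.326 × 0.46 = 0.890.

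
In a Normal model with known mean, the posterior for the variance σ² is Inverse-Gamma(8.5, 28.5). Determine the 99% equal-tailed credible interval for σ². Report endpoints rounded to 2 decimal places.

[1.60, 10.00]

Inverse-Gamma(8.5, 28.5) quantiles: F⁻¹(0.005) and F⁻¹(0.995).
Equivalently, 1/σ² ~ Gamma(8.5, rate = 28.5); invert its 0.995 and 0.005 quantiles.
Posterior mean ≈ 3.80, SD ≈ 1.49; a Normal approximation gives roughly [-0.04, 7.64].
Exact: lower = 1.60; upper = 10.00.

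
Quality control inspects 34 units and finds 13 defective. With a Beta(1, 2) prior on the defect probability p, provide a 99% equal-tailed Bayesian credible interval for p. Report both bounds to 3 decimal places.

Posterior: Beta(1+13, 2+21) = Beta(14, 23).
Equal-tailed 99% interval: the 0.005 and 0.995 quantiles of Beta(14, 23).
Posterior mean ≈ 0.378, SD ≈ 0.079; a Normal approximation gives roughly [0.176, 0.581].
Exact: F⁻¹(0.005) = 0.193; F⁻¹(0.995) = 0.588.

[0.193, 0.588]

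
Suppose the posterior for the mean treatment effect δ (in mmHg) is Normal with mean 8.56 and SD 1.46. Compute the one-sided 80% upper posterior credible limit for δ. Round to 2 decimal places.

9.79

Need U with P(δ ≤ U) = 0.80: U = 8.56 + z_{0.2}·1.46.
z = 0.842; U = 8.56 + 0.842 × 1.46 = 9.79.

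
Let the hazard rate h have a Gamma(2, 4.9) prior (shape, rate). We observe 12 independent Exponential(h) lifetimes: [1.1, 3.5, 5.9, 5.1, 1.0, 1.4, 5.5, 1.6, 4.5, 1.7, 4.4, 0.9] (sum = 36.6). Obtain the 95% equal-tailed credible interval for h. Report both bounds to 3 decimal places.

[0.184, 0.536]

Posterior: Gamma(2+12, 4.9+36.6) = Gamma(14, 41.5) (shape, rate).
Equal-tailed 95% interval: Gamma(14, 41.5) quantiles at 0.025 and 0.975.
Posterior mean ≈ 0.337, SD ≈ 0.090; a Normal approximation gives roughly [0.161, 0.514].
Exact: lower = 0.184; upper = 0.536.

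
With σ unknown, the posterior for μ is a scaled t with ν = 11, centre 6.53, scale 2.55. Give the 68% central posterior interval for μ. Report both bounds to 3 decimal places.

The t_11 distribution is symmetric; the 68% interval is 6.53 ± t·2.55 with t_{0.84,11} = 1.041.
Half-width: 1.041 × 2.55 = 2.656.
6.53 − 2.656 = 3.874; 6.53 + 2.656 = 9.186.

[3.874, 9.186]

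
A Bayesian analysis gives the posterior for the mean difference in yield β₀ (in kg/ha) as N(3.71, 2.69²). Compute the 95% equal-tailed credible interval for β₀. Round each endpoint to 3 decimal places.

The posterior is symmetric, so the 95% equal-tailed interval is β₀ = 3.71 ± z·2.69 with z = 1.960.
Half-width: 1.960 × 2.69 = 5.272.
3.71 − 5.272 = -1.562; 3.71 + 5.272 = 8.982.

[-1.562, 8.982]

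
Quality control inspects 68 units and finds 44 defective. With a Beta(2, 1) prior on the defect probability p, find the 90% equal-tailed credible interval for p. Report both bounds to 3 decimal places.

Posterior: Beta(2+44, 1+24) = Beta(46, 25).
Equal-tailed 90% interval: the 0.05 and 0.95 quantiles of Beta(46, 25).
Posterior mean ≈ 0.648, SD ≈ 0.056; a Normal approximation gives roughly [0.555, 0.740].
Exact: F⁻¹(0.05) = 0.553; F⁻¹(0.95) = 0.738.

[0.553, 0.738]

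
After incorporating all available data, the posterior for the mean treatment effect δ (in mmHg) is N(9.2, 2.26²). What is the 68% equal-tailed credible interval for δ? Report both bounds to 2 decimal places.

[6.95, 11.45]

The posterior is symmetric, so the 68% equal-tailed interval is δ = 9.2 ± z·2.26 with z = 0.994.
Half-width: 0.994 × 2.26 = 2.25.
9.2 − 2.25 = 6.95; 9.2 + 2.25 = 11.45.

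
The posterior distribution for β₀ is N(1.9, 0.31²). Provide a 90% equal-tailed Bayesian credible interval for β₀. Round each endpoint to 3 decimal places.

The posterior is symmetric, so the 90% equal-tailed interval is β₀ = 1.9 ± z·0.31 with z = 1.645.
Half-width: 1.645 × 0.31 = 0.510.
1.9 − 0.510 = 1.390; 1.9 + 0.510 = 2.410.

[1.390, 2.410]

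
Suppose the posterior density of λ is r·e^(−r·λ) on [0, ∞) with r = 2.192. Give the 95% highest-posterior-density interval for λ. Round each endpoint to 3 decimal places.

[0.000, 1.367]

The exponential density is strictly decreasing on [0, ∞), so the HPD interval is anchored at 0: [0, q] with P(λ ≤ q) = 0.95.
q = −ln(1 − 0.95) / 2.192 = 2.9957 / 2.192 = 1.367.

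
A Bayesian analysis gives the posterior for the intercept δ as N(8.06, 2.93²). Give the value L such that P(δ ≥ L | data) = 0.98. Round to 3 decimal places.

Need L with P(δ ≥ L) = 0.98: L = 8.06 − z_{0.02}·2.93.
z = 2.054; L = 8.06 − 2.054 × 2.93 = 2.043.

2.043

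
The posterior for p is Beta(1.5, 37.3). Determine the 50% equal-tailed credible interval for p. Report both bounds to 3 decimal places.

Posterior: Beta(1.5, 37.3).
Equal-tailed 50% interval: the 0.25 and 0.75 quantiles of Beta(1.5, 37.3).
Posterior mean ≈ 0.039, SD ≈ 0.031; a Normal approximation gives roughly [0.018, 0.059].
Exact: F⁻¹(0.25) = 0.016; F⁻¹(0.75) = 0.053.

[0.016, 0.053]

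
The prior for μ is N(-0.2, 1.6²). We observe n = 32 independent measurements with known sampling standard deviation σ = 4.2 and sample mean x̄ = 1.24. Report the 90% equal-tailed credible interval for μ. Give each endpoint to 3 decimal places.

Posterior precision = 1/1.6² + 32/4.2² = 0.3906 + 1.8141 = 2.2047, so posterior SD = 0.6735.
Posterior mean = (-0.2/1.6² + 32·1.24/4.2²) / 2.2047 = 0.9849.
Interval: 0.9849 ± 1.645 × 0.6735 → [-0.123, 2.093].

[-0.123, 2.093]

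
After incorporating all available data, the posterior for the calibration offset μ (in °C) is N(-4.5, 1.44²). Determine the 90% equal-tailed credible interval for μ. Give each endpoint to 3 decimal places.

[-6.869, -2.131]

The posterior is symmetric, so the 90% equal-tailed interval is μ = -4.5 ± z·1.44 with z = 1.645.
Half-width: 1.645 × 1.44 = 2.369.
-4.5 − 2.369 = -6.869; -4.5 + 2.369 = -2.131.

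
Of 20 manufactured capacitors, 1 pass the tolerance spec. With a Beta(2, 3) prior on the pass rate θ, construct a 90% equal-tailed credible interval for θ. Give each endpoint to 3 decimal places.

Posterior: Beta(2+1, 3+19) = Beta(3, 22).
Equal-tailed 90% interval: the 0.05 and 0.95 quantiles of Beta(3, 22).
Posterior mean ≈ 0.120, SD ≈ 0.064; a Normal approximation gives roughly [0.015, 0.225].
Exact: F⁻¹(0.05) = 0.035; F⁻¹(0.95) = 0.240.

[0.035, 0.240]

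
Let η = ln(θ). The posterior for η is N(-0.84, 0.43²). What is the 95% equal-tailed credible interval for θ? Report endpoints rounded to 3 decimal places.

[0.186, 1.003]

On the log scale the 95% interval is -0.84 ± 1.960 × 0.43 = [-1.6828, 0.0028].
Exponentiate: [e^-1.6828, e^0.0028] = [0.186, 1.003].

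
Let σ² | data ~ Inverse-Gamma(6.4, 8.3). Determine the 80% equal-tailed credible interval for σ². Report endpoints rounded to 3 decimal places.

Inverse-Gamma(6.4, 8.3) quantiles: F⁻¹(0.1) and F⁻¹(0.9).
Equivalently, 1/σ² ~ Gamma(6.4, rate = 8.3); invert its 0.9 and 0.1 quantiles.
Posterior mean ≈ 1.537, SD ≈ 0.733; a Normal approximation gives roughly [0.598, 2.476].
Exact: lower = 0.849; upper = 2.408.

[0.849, 2.408]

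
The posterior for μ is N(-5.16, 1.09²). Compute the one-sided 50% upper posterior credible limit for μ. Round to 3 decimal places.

-5.160

Need U with P(μ ≤ U) = 0.50: U = -5.16 + z_{0.5}·1.09.
z = 0.000; U = -5.16 + 0.000 × 1.09 = -5.160.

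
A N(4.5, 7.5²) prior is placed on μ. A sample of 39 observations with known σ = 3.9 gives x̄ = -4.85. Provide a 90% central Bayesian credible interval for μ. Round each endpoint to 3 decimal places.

[-5.809, -3.762]

Posterior precision = 1/7.5² + 39/3.9² = 0.0178 + 2.5641 = 2.5819, so posterior SD = 0.6223.
Posterior mean = (4.5/7.5² + 39·-4.85/3.9²) / 2.5819 = -4.7856.
Interval: -4.7856 ± 1.645 × 0.6223 → [-5.809, -3.762].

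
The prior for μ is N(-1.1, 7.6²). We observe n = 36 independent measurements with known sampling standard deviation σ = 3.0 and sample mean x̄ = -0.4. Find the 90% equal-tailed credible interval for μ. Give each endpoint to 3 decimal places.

[-1.224, 0.418]

Posterior precision = 1/7.6² + 36/3.0² = 0.0173 + 4.0000 = 4.0173, so posterior SD = 0.4989.
Posterior mean = (-1.1/7.6² + 36·-0.4/3.0²) / 4.0173 = -0.4030.
Interval: -0.4030 ± 1.645 × 0.4989 → [-1.224, 0.418].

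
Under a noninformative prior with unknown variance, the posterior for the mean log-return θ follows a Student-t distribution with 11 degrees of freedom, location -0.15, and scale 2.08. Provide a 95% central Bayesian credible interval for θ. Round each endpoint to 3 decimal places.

[-4.728, 4.428]

The t_11 distribution is symmetric; the 95% interval is -0.15 ± t·2.08 with t_{0.975,11} = 2.201.
Half-width: 2.201 × 2.08 = 4.578.
-0.15 − 4.578 = -4.728; -0.15 + 4.578 = 4.428.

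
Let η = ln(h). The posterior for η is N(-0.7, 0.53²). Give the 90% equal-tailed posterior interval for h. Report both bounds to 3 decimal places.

[0.208, 1.187]

On the log scale the 90% interval is -0.7 ± 1.645 × 0.53 = [-1.5718, 0.1718].
Exponentiate: [e^-1.5718, e^0.1718] = [0.208, 1.187].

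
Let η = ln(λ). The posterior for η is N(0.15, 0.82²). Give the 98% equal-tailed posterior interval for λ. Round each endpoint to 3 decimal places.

[0.172, 7.827]

On the log scale the 98% interval is 0.15 ± 2.326 × 0.82 = [-1.7576, 2.0576].
Exponentiate: [e^-1.7576, e^2.0576] = [0.172, 7.827].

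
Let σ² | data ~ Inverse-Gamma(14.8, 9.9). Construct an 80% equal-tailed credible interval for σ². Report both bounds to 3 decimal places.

Inverse-Gamma(14.8, 9.9) quantiles: F⁻¹(0.1) and F⁻¹(0.9).
Equivalently, 1/σ² ~ Gamma(14.8, rate = 9.9); invert its 0.9 and 0.1 quantiles.
Posterior mean ≈ 0.717, SD ≈ 0.201; a Normal approximation gives roughly [0.460, 0.974].
Exact: lower = 0.498; upper = 0.977.

[0.498, 0.977]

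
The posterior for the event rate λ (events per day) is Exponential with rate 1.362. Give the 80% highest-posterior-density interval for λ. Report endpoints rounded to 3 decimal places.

The exponential density is strictly decreasing on [0, ∞), so the HPD interval is anchored at 0: [0, q] with P(λ ≤ q) = 0.80.
q = −ln(1 − 0.80) / 1.362 = 1.6094 / 1.362 = 1.182.

[0.000, 1.182]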